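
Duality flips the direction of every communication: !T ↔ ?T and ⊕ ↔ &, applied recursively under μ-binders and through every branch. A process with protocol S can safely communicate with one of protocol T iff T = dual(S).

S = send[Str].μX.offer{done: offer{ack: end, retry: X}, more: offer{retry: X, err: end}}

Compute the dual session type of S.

send[Str] ↦ recv[Str]
  μX ↦ μX  (binder kept)
    offer{done,more} ↦ select{done,more}  (&→⊕)
      case done:
        offer{ack,retry} ↦ select{ack,retry}  (&→⊕)
          case ack:
            dual(end) = end
          case retry:
            dual(X) = X
      case more:
        offer{retry,err} ↦ select{retry,err}  (&→⊕)
          case retry:
            dual(X) = X
          case err:
            dual(end) = end

recv[Str].μX.select{done: select{ack: end, retry: X}, more: select{retry: X, err: end}}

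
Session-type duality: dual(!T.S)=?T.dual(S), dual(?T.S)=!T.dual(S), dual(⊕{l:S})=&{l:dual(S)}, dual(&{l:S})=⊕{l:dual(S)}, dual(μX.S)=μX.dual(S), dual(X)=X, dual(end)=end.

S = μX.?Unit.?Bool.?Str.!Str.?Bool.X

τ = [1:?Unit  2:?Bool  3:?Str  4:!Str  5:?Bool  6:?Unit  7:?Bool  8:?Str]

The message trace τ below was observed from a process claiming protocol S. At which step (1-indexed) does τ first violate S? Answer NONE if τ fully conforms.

NONE

[1] ?Unit  match  now at ?Bool.?Str.!Str.?Bool.μX.…
[2] ?Bool  match  now at ?Str.!Str.?Bool.μX.…
[3] ?Str  match  now at !Str.?Bool.μX.…
[4] !Str  match  now at ?Bool.μX.…
[5] ?Bool  match  now at μX.…
[6] ?Unit  match  now at ?Bool.?Str.!Str.?Bool.μX.…
[7] ?Bool  match  now at ?Str.!Str.?Bool.μX.…
[8] ?Str  match  now at !Str.?Bool.μX.…
τ conforms to S (length 8)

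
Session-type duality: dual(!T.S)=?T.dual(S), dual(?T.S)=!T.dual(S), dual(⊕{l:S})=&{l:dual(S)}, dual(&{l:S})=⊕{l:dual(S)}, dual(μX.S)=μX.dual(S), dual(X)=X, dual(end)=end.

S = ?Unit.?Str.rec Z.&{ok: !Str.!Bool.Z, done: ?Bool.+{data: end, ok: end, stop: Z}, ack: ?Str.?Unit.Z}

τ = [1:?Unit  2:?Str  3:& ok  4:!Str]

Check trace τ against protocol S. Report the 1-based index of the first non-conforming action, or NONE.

NONE

[1] ?Unit  match  now at ?Str.rec Z.…
[2] ?Str  match  now at rec Z.…
[3] & ok  match  now at !Str.!Bool.rec Z.…
[4] !Str  match  now at !Bool.rec Z.…
trace exhausted — no violation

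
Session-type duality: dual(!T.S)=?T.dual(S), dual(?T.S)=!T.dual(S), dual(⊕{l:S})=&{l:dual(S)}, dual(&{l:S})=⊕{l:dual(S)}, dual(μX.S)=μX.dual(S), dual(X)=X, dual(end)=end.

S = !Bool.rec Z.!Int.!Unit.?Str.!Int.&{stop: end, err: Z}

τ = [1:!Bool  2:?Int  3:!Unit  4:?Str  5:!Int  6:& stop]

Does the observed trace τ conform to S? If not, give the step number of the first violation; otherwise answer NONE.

step 1: !Bool  ✓  now at rec Z.…
step 2: got ?Int, protocol expects !Int  ✗

2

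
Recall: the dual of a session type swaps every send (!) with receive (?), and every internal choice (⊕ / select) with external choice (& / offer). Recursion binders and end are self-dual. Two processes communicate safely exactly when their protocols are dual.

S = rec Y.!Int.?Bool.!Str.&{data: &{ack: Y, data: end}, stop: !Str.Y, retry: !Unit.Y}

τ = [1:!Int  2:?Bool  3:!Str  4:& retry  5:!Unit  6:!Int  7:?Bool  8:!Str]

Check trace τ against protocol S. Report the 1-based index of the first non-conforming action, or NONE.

NONE

[1] !Int  match  now at ?Bool.!Str.&{data: &{ack: rec Y.…, data: end}, stop: !Str.rec Y.…, retry: !Unit.rec Y.…}
[2] ?Bool  match  now at !Str.&{data: &{ack: rec Y.…, data: end}, stop: !Str.rec Y.…, retry: !Unit.rec Y.…}
[3] !Str  match  now at &{data: &{ack: rec Y.…, data: end}, stop: !Str.rec Y.…, retry: !Unit.rec Y.…}
[4] & retry  match  now at !Unit.rec Y.…
[5] !Unit  match  now at rec Y.…
[6] !Int  match  now at ?Bool.!Str.&{data: &{ack: rec Y.…, data: end}, stop: !Str.rec Y.…, retry: !Unit.rec Y.…}
[7] ?Bool  match  now at !Str.&{data: &{ack: rec Y.…, data: end}, stop: !Str.rec Y.…, retry: !Unit.rec Y.…}
[8] !Str  match  now at &{data: &{ack: rec Y.…, data: end}, stop: !Str.rec Y.…, retry: !Unit.rec Y.…}
τ conforms to S (length 8)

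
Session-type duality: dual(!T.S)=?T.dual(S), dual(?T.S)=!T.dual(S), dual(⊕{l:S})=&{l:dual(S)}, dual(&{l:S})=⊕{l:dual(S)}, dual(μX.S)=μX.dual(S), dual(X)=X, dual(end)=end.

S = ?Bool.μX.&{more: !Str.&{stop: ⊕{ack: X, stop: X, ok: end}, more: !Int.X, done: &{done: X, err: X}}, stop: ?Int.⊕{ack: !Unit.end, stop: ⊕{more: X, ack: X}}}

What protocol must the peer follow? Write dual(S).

?Bool = !Bool
  μX = μX  (binder kept)
    &{more,stop} = ⊕{more,stop}  (external→internal)
      [more]
        !Str = ?Str
          &{stop,more,done} = ⊕{stop,more,done}  (external→internal)
            [stop]
              ⊕{ack,stop,ok} = &{ack,stop,ok}  (internal→external)
                [ack]
                  X ↦ X
                [stop]
                  X ↦ X
                [ok]
                  end ↦ end
            [more]
              !Int = ?Int
                X ↦ X
            [done]
              &{done,err} = ⊕{done,err}  (external→internal)
                [done]
                  X ↦ X
                [err]
                  X ↦ X
      [stop]
        ?Int = !Int
          ⊕{ack,stop} = &{ack,stop}  (internal→external)
            [ack]
              !Unit = ?Unit
                end ↦ end
            [stop]
              ⊕{more,ack} = &{more,ack}  (internal→external)
                [more]
                  X ↦ X
                [ack]
                  X ↦ X

!Bool.μX.⊕{more: ?Str.⊕{stop: &{ack: X, stop: X, ok: end}, more: ?Int.X, done: ⊕{done: X, err: X}}, stop: !Int.&{ack: ?Unit.end, stop: &{more: X, ack: X}}}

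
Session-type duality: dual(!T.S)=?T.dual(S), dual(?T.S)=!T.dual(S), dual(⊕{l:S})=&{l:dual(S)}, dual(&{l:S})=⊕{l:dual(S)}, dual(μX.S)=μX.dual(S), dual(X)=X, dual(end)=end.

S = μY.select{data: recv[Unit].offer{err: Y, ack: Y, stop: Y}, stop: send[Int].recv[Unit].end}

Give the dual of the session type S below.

μY.offer{data: send[Unit].select{err: Y, ack: Y, stop: Y}, stop: recv[Int].send[Unit].end}

μY = μY  (binder kept)
  select{data,stop} = offer{data,stop}  (internal→external)
    case data:
      recv[Unit] = send[Unit]
        offer{err,ack,stop} = select{err,ack,stop}  (external→internal)
          case err:
            Y self-dual
          case ack:
            Y self-dual
          case stop:
            Y self-dual
    case stop:
      send[Int] = recv[Int]
        recv[Unit] = send[Unit]
          end self-dual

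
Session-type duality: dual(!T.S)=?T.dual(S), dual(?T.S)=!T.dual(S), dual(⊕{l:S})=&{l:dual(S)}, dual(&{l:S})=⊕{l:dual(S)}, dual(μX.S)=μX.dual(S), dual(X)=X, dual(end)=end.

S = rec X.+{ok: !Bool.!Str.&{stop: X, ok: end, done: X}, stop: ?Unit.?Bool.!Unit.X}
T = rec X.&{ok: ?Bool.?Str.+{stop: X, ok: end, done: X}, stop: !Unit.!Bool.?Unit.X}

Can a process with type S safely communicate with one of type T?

YES

rec X | rec X  ok (μ self-dual)
  +{ok,stop} | &{ok,stop}  ok labels match
    • ok:
      !Bool | ?Bool  ok
        !Str | ?Str  ok
          &{stop,ok,done} | +{stop,ok,done}  ok labels match
            • stop:
              X | X  ok
            • ok:
              end | end  ok
            • done:
              X | X  ok
    • stop:
      ?Unit | !Unit  ok
        ?Bool | !Bool  ok
          !Unit | ?Unit  ok
            X | X  ok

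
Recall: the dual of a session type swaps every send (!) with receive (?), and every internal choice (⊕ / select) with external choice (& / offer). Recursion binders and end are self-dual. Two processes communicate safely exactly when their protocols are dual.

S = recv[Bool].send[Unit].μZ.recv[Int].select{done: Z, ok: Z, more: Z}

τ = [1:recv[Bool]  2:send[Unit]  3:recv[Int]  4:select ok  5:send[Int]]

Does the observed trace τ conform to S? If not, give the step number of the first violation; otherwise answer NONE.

step 1: recv[Bool]  ok  now at send[Unit].μZ.…
step 2: send[Unit]  ok  now at μZ.…
step 3: recv[Int]  ok  now at select{done: μZ.…, ok: μZ.…, more: μZ.…}
step 4: select ok  ok  now at μZ.…
step 5: got send[Int], protocol expects recv[Int]  ✗

5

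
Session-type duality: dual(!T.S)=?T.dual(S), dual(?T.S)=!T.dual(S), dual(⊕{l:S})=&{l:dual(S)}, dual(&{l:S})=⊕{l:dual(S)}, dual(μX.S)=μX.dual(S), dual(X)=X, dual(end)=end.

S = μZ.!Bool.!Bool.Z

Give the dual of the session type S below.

μZ = μZ  (binder kept)
  !Bool = ?Bool
    !Bool = ?Bool
      Z ↦ Z

μZ.?Bool.?Bool.Z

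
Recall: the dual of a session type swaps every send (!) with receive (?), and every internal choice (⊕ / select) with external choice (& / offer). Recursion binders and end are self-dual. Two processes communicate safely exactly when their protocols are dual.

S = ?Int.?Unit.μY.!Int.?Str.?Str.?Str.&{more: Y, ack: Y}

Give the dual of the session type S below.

!Int.!Unit.μY.?Int.!Str.!Str.!Str.⊕{more: Y, ack: Y}

?Int = !Int
  ?Unit = !Unit
    μY = μY  (binder kept)
      !Int = ?Int
        ?Str = !Str
          ?Str = !Str
            ?Str = !Str
              &{more,ack} = ⊕{more,ack}  (&→⊕)
                • more:
                  Y ↦ Y
                • ack:
                  Y ↦ Y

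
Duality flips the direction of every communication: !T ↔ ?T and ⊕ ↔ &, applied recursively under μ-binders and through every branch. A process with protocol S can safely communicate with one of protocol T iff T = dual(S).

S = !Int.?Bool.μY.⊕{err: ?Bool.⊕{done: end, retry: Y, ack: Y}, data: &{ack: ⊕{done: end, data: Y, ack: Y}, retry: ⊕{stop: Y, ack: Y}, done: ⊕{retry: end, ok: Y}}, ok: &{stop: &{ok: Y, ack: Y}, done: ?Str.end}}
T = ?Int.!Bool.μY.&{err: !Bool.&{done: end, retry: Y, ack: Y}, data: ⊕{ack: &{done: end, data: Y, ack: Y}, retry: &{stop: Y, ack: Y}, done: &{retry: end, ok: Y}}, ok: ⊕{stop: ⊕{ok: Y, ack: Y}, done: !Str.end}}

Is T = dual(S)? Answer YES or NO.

!Int ‖ ?Int  match
  ?Bool ‖ !Bool  match
    μY ‖ μY  match (μ self-dual)
      ⊕{err,data,ok} ‖ &{err,data,ok}  match labels match
        case err:
          ?Bool ‖ !Bool  match
            ⊕{done,retry,ack} ‖ &{done,retry,ack}  match labels match
              case done:
                end ‖ end  match
              case retry:
                Y ‖ Y  match
              case ack:
                Y ‖ Y  match
        case data:
          &{ack,retry,done} ‖ ⊕{ack,retry,done}  match labels match
            case ack:
              ⊕{done,data,ack} ‖ &{done,data,ack}  match labels match
                case done:
                  end ‖ end  match
                case data:
                  Y ‖ Y  match
                case ack:
                  Y ‖ Y  match
            case retry:
              ⊕{stop,ack} ‖ &{stop,ack}  match labels match
                case stop:
                  Y ‖ Y  match
                case ack:
                  Y ‖ Y  match
            case done:
              ⊕{retry,ok} ‖ &{retry,ok}  match labels match
                case retry:
                  end ‖ end  match
                case ok:
                  Y ‖ Y  match
        case ok:
          &{stop,done} ‖ ⊕{stop,done}  match labels match
            case stop:
              &{ok,ack} ‖ ⊕{ok,ack}  match labels match
                case ok:
                  Y ‖ Y  match
                case ack:
                  Y ‖ Y  match
            case done:
              ?Str ‖ !Str  match
                end ‖ end  match

YES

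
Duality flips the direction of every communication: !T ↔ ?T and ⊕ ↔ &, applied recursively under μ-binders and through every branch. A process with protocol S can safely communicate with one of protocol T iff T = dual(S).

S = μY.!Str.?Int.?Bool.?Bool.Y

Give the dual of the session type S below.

μY → μY  (rec unchanged)
  !Str → ?Str
    ?Int → !Int
      ?Bool → !Bool
        ?Bool → !Bool
          dual(Y) = Y

μY.?Str.!Int.!Bool.!Bool.Y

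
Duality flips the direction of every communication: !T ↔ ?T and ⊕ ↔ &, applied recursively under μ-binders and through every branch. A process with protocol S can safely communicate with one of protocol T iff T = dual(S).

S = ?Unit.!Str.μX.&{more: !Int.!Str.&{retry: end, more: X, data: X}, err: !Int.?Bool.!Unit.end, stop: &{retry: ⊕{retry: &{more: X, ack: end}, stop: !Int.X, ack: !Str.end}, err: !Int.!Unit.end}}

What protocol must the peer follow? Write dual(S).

!Unit.?Str.μX.⊕{more: ?Int.?Str.⊕{retry: end, more: X, data: X}, err: ?Int.!Bool.?Unit.end, stop: ⊕{retry: &{retry: ⊕{more: X, ack: end}, stop: ?Int.X, ack: ?Str.end}, err: ?Int.?Unit.end}}

?Unit → !Unit
  !Str → ?Str
    μX → μX  (rec unchanged)
      &{more,err,stop} → ⊕{more,err,stop}  (&→⊕)
        case more:
          !Int → ?Int
            !Str → ?Str
              &{retry,more,data} → ⊕{retry,more,data}  (&→⊕)
                case retry:
                  end ↦ end
                case more:
                  X ↦ X
                case data:
                  X ↦ X
        case err:
          !Int → ?Int
            ?Bool → !Bool
              !Unit → ?Unit
                end ↦ end
        case stop:
          &{retry,err} → ⊕{retry,err}  (&→⊕)
            case retry:
              ⊕{retry,stop,ack} → &{retry,stop,ack}  (⊕→&)
                case retry:
                  &{more,ack} → ⊕{more,ack}  (&→⊕)
                    case more:
                      X ↦ X
                    case ack:
                      end ↦ end
                case stop:
                  !Int → ?Int
                    X ↦ X
                case ack:
                  !Str → ?Str
                    end ↦ end
            case err:
              !Int → ?Int
                !Unit → ?Unit
                  end ↦ end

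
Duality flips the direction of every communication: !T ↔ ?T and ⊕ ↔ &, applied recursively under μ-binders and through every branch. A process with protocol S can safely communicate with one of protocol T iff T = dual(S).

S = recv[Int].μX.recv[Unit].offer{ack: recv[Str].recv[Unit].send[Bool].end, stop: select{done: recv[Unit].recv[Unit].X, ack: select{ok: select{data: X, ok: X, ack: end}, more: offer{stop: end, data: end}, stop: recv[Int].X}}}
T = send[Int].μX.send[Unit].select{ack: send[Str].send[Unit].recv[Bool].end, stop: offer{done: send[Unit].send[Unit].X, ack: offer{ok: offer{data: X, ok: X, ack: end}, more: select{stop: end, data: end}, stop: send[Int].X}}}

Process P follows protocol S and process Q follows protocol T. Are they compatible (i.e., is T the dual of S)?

YES

recv[Int] vs send[Int]  ✓
  μX vs μX  ✓ (binder kept)
    recv[Unit] vs send[Unit]  ✓
      offer{ack,stop} vs select{ack,stop}  ✓ labels match
        • ack:
          recv[Str] vs send[Str]  ✓
            recv[Unit] vs send[Unit]  ✓
              send[Bool] vs recv[Bool]  ✓
                end vs end  ✓
        • stop:
          select{done,ack} vs offer{done,ack}  ✓ labels match
            • done:
              recv[Unit] vs send[Unit]  ✓
                recv[Unit] vs send[Unit]  ✓
                  X vs X  ✓
            • ack:
              select{ok,more,stop} vs offer{ok,more,stop}  ✓ labels match
                • ok:
                  select{data,ok,ack} vs offer{data,ok,ack}  ✓ labels match
                    • data:
                      X vs X  ✓
                    • ok:
                      X vs X  ✓
                    • ack:
                      end vs end  ✓
                • more:
                  offer{stop,data} vs select{stop,data}  ✓ labels match
                    • stop:
                      end vs end  ✓
                    • data:
                      end vs end  ✓
                • stop:
                  recv[Int] vs send[Int]  ✓
                    X vs X  ✓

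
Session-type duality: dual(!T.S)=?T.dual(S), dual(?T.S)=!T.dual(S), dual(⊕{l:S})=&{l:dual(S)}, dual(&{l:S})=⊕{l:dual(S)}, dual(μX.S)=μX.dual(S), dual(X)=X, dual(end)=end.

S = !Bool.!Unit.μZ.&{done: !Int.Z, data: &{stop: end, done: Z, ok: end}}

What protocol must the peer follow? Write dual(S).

?Bool.?Unit.μZ.⊕{done: ?Int.Z, data: ⊕{stop: end, done: Z, ok: end}}

!Bool = ?Bool
  !Unit = ?Unit
    μZ = μZ  (binder kept)
      &{done,data} = ⊕{done,data}  (&→⊕)
        • done:
          !Int = ?Int
            Z self-dual
        • data:
          &{stop,done,ok} = ⊕{stop,done,ok}  (&→⊕)
            • stop:
              end self-dual
            • done:
              Z self-dual
            • ok:
              end self-dual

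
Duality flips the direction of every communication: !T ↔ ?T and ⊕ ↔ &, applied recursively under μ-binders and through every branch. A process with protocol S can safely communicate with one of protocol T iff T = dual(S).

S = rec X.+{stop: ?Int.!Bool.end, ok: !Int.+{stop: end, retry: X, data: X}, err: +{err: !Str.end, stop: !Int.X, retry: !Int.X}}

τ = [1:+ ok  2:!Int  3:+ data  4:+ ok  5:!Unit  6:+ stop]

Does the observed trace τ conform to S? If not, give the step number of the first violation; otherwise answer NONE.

5

[1] + ok  match  residual = !Int.+{stop: end, retry: rec X.…, data: rec X.…}
[2] !Int  match  residual = +{stop: end, retry: rec X.…, data: rec X.…}
[3] + data  match  residual = rec X.…
[4] + ok  match  residual = !Int.+{stop: end, retry: rec X.…, data: rec X.…}
[5] got !Unit, protocol expects !Int  ✗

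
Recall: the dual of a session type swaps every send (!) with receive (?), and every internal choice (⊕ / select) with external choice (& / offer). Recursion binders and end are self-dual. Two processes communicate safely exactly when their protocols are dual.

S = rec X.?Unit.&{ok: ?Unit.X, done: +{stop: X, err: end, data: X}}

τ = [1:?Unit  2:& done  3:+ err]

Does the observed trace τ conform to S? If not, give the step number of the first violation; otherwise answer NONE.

step 1: ?Unit  match  cont: &{ok: ?Unit.rec X.…, done: +{stop: rec X.…, err: end, data: rec X.…}}
step 2: & done  match  cont: +{stop: rec X.…, err: end, data: rec X.…}
step 3: + err  match  cont: end
all 3 steps conform

NONE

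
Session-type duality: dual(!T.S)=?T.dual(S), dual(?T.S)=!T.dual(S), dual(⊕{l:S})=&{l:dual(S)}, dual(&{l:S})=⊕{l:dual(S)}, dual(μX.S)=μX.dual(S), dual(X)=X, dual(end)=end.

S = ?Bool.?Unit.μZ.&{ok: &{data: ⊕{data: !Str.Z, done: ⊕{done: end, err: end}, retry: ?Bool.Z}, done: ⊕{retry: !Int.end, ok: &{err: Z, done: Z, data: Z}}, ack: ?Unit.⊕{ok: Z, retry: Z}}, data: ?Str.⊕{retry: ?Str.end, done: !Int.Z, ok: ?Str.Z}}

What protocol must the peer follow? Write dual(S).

?Bool = !Bool
  ?Unit = !Unit
    μZ = μZ  (binder kept)
      &{ok,data} = ⊕{ok,data}  (external→internal)
        [ok]
          &{data,done,ack} = ⊕{data,done,ack}  (external→internal)
            [data]
              ⊕{data,done,retry} = &{data,done,retry}  (internal→external)
                [data]
                  !Str = ?Str
                    Z ↦ Z
                [done]
                  ⊕{done,err} = &{done,err}  (internal→external)
                    [done]
                      end ↦ end
                    [err]
                      end ↦ end
                [retry]
                  ?Bool = !Bool
                    Z ↦ Z
            [done]
              ⊕{retry,ok} = &{retry,ok}  (internal→external)
                [retry]
                  !Int = ?Int
                    end ↦ end
                [ok]
                  &{err,done,data} = ⊕{err,done,data}  (external→internal)
                    [err]
                      Z ↦ Z
                    [done]
                      Z ↦ Z
                    [data]
                      Z ↦ Z
            [ack]
              ?Unit = !Unit
                ⊕{ok,retry} = &{ok,retry}  (internal→external)
                  [ok]
                    Z ↦ Z
                  [retry]
                    Z ↦ Z
        [data]
          ?Str = !Str
            ⊕{retry,done,ok} = &{retry,done,ok}  (internal→external)
              [retry]
                ?Str = !Str
                  end ↦ end
              [done]
                !Int = ?Int
                  Z ↦ Z
              [ok]
                ?Str = !Str
                  Z ↦ Z

!Bool.!Unit.μZ.⊕{ok: ⊕{data: &{data: ?Str.Z, done: &{done: end, err: end}, retry: !Bool.Z}, done: &{retry: ?Int.end, ok: ⊕{err: Z, done: Z, data: Z}}, ack: !Unit.&{ok: Z, retry: Z}}, data: !Str.&{retry: !Str.end, done: ?Int.Z, ok: !Str.Z}}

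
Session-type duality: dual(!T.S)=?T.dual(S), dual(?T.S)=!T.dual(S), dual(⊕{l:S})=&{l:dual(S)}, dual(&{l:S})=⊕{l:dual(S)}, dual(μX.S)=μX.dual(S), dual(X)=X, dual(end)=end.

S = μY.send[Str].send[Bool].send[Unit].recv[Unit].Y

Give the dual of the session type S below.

μY → μY  (μ self-dual)
  send[Str] → recv[Str]
    send[Bool] → recv[Bool]
      send[Unit] → recv[Unit]
        recv[Unit] → send[Unit]
          dual(Y) = Y

μY.recv[Str].recv[Bool].recv[Unit].send[Unit].Y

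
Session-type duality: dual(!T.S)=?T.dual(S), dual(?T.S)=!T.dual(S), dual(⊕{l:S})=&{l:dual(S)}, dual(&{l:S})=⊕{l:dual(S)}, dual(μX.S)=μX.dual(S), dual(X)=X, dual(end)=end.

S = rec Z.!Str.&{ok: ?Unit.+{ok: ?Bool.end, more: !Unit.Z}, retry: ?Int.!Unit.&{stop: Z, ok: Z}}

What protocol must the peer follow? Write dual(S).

rec Z.?Str.+{ok: !Unit.&{ok: !Bool.end, more: ?Unit.Z}, retry: !Int.?Unit.+{stop: Z, ok: Z}}

rec Z = rec Z  (binder kept)
  !Str = ?Str
    &{ok,retry} = +{ok,retry}  (&→⊕)
      • ok:
        ?Unit = !Unit
          +{ok,more} = &{ok,more}  (⊕→&)
            • ok:
              ?Bool = !Bool
                end ↦ end
            • more:
              !Unit = ?Unit
                Z ↦ Z
      • retry:
        ?Int = !Int
          !Unit = ?Unit
            &{stop,ok} = +{stop,ok}  (&→⊕)
              • stop:
                Z ↦ Z
              • ok:
                Z ↦ Z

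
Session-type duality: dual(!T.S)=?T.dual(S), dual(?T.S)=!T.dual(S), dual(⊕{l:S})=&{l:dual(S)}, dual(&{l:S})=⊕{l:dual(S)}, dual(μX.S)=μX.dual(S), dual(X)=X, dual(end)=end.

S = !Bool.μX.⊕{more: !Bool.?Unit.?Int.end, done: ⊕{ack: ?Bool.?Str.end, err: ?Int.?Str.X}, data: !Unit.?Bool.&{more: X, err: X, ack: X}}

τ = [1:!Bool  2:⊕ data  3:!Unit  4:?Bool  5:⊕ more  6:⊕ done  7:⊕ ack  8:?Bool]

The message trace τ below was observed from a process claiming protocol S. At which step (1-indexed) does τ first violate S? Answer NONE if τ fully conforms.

@1 !Bool  match  now at μX.…
@2 ⊕ data  match  now at !Unit.?Bool.&{more: μX.…, err: μX.…, ack: μX.…}
@3 !Unit  match  now at ?Bool.&{more: μX.…, err: μX.…, ack: μX.…}
@4 ?Bool  match  now at &{more: μX.…, err: μX.…, ack: μX.…}
@5 got ⊕ more, protocol expects & more or & err or & ack  ✗

5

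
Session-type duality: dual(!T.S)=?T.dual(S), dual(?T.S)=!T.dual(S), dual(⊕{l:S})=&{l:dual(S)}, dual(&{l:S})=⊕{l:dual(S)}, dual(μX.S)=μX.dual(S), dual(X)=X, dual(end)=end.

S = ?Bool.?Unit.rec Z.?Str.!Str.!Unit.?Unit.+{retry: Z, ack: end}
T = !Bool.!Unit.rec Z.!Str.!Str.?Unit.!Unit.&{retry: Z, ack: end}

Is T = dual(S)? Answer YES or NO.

?Bool | !Bool  ok
  ?Unit | !Unit  ok
    rec Z | rec Z  ok (μ self-dual)
      ?Str | !Str  ok
        !Str | !Str  ✗ same direction on both sides — not dual

NO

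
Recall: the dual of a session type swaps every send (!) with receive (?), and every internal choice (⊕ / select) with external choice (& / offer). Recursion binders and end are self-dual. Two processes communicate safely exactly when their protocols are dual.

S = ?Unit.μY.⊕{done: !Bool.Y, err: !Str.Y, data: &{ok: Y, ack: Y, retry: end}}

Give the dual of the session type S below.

!Unit.μY.&{done: ?Bool.Y, err: ?Str.Y, data: ⊕{ok: Y, ack: Y, retry: end}}

?Unit → !Unit
  μY → μY  (μ self-dual)
    ⊕{done,err,data} → &{done,err,data}  (select→offer)
      [done]
        !Bool → ?Bool
          dual(Y) = Y
      [err]
        !Str → ?Str
          dual(Y) = Y
      [data]
        &{ok,ack,retry} → ⊕{ok,ack,retry}  (offer→select)
          [ok]
            dual(Y) = Y
          [ack]
            dual(Y) = Y
          [retry]
            dual(end) = end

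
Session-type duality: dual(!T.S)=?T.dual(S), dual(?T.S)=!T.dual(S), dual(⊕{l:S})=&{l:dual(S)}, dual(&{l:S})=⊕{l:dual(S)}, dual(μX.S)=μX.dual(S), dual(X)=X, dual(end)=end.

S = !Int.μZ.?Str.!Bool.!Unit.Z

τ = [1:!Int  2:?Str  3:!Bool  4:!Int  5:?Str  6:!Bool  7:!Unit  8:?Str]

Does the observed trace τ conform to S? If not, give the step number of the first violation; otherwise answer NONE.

[1] !Int  ✓  now at μZ.…
[2] ?Str  ✓  now at !Bool.!Unit.μZ.…
[3] !Bool  ✓  now at !Unit.μZ.…
[4] got !Int, protocol expects !Unit  ✗

4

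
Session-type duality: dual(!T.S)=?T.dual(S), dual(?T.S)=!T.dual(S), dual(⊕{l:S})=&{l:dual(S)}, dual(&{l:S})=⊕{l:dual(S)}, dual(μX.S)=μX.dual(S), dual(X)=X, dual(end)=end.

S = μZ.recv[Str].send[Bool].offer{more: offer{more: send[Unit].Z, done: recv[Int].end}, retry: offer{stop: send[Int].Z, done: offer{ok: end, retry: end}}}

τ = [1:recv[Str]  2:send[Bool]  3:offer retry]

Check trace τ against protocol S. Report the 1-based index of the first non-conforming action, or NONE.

@1 recv[Str]  ✓  now at send[Bool].offer{more: offer{more: send[Unit].μZ.…, done: recv[Int].end}, retry: offer{stop: send[Int].μZ.…, done: offer{ok: end, retry: end}}}
@2 send[Bool]  ✓  now at offer{more: offer{more: send[Unit].μZ.…, done: recv[Int].end}, retry: offer{stop: send[Int].μZ.…, done: offer{ok: end, retry: end}}}
@3 offer retry  ✓  now at offer{stop: send[Int].μZ.…, done: offer{ok: end, retry: end}}
τ conforms to S (length 3)

NONE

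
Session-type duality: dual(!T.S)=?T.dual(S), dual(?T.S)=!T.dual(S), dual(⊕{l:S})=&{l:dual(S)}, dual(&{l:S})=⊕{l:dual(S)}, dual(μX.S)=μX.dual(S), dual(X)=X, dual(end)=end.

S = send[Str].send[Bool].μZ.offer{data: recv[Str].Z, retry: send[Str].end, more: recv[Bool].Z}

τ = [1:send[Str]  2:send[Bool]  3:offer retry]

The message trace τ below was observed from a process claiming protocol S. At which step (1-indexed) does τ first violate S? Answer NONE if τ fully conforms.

[1] send[Str]  match  residual = send[Bool].μZ.…
[2] send[Bool]  match  residual = μZ.…
[3] offer retry  match  residual = send[Str].end
trace exhausted — no violation

NONE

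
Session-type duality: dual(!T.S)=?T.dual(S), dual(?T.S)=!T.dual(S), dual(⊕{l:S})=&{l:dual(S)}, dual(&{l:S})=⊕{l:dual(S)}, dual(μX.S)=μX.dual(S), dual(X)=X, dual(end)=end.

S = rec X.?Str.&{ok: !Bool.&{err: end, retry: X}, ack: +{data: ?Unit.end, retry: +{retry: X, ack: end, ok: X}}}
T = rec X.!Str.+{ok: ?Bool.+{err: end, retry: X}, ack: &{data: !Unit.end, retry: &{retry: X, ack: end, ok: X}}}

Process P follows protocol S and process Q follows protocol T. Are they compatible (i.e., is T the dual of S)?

rec X vs rec X  ok (binder kept)
  ?Str vs !Str  ok
    &{ok,ack} vs +{ok,ack}  ok same labels
      • ok:
        !Bool vs ?Bool  ok
          &{err,retry} vs +{err,retry}  ok same labels
            • err:
              end vs end  ok
            • retry:
              X vs X  ok
      • ack:
        +{data,retry} vs &{data,retry}  ok same labels
          • data:
            ?Unit vs !Unit  ok
              end vs end  ok
          • retry:
            +{retry,ack,ok} vs &{retry,ack,ok}  ok same labels
              • retry:
                X vs X  ok
              • ack:
                end vs end  ok
              • ok:
                X vs X  ok

YES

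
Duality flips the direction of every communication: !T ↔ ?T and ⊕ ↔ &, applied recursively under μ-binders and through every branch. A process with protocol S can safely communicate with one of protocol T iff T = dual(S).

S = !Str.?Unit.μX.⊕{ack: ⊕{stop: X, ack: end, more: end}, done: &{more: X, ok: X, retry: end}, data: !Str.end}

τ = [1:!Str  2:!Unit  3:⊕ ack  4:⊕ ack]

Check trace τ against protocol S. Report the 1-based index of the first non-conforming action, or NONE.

@1 !Str  ok  residual = ?Unit.μX.…
@2 got !Unit, protocol expects ?Unit  ✗

2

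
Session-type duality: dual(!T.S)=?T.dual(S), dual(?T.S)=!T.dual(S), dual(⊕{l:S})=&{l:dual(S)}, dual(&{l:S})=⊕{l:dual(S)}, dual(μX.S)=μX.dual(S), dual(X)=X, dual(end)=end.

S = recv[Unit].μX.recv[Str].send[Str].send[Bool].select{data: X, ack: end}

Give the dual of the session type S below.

recv[Unit] → send[Unit]
  μX → μX  (rec unchanged)
    recv[Str] → send[Str]
      send[Str] → recv[Str]
        send[Bool] → recv[Bool]
          select{data,ack} → offer{data,ack}  (internal→external)
            [data]
              X self-dual
            [ack]
              end self-dual

send[Unit].μX.send[Str].recv[Str].recv[Bool].offer{data: X, ack: end}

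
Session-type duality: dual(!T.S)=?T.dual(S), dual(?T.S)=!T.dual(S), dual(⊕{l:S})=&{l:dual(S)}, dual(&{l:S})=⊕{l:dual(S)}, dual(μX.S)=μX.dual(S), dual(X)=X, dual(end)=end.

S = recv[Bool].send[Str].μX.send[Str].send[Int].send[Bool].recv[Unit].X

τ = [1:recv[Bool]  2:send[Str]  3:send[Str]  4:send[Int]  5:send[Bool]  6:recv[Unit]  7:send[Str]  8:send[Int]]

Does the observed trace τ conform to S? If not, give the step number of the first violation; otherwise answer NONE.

[1] recv[Bool]  ✓  now at send[Str].μX.…
[2] send[Str]  ✓  now at μX.…
[3] send[Str]  ✓  now at send[Int].send[Bool].recv[Unit].μX.…
[4] send[Int]  ✓  now at send[Bool].recv[Unit].μX.…
[5] send[Bool]  ✓  now at recv[Unit].μX.…
[6] recv[Unit]  ✓  now at μX.…
[7] send[Str]  ✓  now at send[Int].send[Bool].recv[Unit].μX.…
[8] send[Int]  ✓  now at send[Bool].recv[Unit].μX.…
trace exhausted — no violation

NONE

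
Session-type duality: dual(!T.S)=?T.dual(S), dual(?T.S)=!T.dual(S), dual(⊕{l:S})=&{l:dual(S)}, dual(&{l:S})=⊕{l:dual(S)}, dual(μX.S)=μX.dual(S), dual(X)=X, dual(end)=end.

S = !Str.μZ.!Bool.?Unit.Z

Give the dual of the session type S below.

?Str.μZ.?Bool.!Unit.Z

!Str ↦ ?Str
  μZ ↦ μZ  (rec unchanged)
    !Bool ↦ ?Bool
      ?Unit ↦ !Unit
        Z self-dual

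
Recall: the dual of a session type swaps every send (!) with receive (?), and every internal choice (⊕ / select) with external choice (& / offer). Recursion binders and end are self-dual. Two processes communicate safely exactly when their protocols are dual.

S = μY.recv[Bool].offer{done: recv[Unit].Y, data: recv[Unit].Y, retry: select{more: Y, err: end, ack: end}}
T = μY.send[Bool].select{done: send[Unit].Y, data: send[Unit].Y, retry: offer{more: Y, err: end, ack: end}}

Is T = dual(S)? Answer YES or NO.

YES

μY | μY  ok (binder kept)
  recv[Bool] | send[Bool]  ok
    offer{done,data,retry} | select{done,data,retry}  ok same labels
      • done:
        recv[Unit] | send[Unit]  ok
          Y | Y  ok
      • data:
        recv[Unit] | send[Unit]  ok
          Y | Y  ok
      • retry:
        select{more,err,ack} | offer{more,err,ack}  ok same labels
          • more:
            Y | Y  ok
          • err:
            end | end  ok
          • ack:
            end | end  ok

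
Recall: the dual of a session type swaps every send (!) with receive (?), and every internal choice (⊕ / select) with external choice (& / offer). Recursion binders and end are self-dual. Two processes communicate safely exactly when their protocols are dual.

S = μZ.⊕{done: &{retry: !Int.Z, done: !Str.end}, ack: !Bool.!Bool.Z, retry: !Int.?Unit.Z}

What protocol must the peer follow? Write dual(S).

μZ.&{done: ⊕{retry: ?Int.Z, done: ?Str.end}, ack: ?Bool.?Bool.Z, retry: ?Int.!Unit.Z}

μZ → μZ  (rec unchanged)
  ⊕{done,ack,retry} → &{done,ack,retry}  (select→offer)
    • done:
      &{retry,done} → ⊕{retry,done}  (offer→select)
        • retry:
          !Int → ?Int
            Z self-dual
        • done:
          !Str → ?Str
            end self-dual
    • ack:
      !Bool → ?Bool
        !Bool → ?Bool
          Z self-dual
    • retry:
      !Int → ?Int
        ?Unit → !Unit
          Z self-dual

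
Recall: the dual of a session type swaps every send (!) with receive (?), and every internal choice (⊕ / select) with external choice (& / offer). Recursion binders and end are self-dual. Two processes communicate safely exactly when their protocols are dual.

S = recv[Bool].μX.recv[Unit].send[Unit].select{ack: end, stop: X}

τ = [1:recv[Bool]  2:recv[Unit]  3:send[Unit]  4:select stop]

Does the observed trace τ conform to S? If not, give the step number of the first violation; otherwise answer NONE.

[1] recv[Bool]  match  state: μX.…
[2] recv[Unit]  match  state: send[Unit].select{ack: end, stop: μX.…}
[3] send[Unit]  match  state: select{ack: end, stop: μX.…}
[4] select stop  match  state: μX.…
τ conforms to S (length 4)

NONE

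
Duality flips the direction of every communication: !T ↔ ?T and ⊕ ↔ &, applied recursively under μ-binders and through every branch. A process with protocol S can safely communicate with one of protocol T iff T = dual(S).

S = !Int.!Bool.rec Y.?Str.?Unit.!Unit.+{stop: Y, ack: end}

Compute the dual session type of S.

?Int.?Bool.rec Y.!Str.!Unit.?Unit.&{stop: Y, ack: end}

!Int → ?Int
  !Bool → ?Bool
    rec Y → rec Y  (μ self-dual)
      ?Str → !Str
        ?Unit → !Unit
          !Unit → ?Unit
            +{stop,ack} → &{stop,ack}  (internal→external)
              [stop]
                dual(Y) = Y
              [ack]
                dual(end) = end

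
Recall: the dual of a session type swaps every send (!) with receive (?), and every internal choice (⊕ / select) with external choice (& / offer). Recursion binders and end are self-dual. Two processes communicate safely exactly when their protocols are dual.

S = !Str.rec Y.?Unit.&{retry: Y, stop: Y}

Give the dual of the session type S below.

?Str.rec Y.!Unit.+{retry: Y, stop: Y}

!Str ↦ ?Str
  rec Y ↦ rec Y  (binder kept)
    ?Unit ↦ !Unit
      &{retry,stop} ↦ +{retry,stop}  (offer→select)
        • retry:
          Y ↦ Y
        • stop:
          Y ↦ Y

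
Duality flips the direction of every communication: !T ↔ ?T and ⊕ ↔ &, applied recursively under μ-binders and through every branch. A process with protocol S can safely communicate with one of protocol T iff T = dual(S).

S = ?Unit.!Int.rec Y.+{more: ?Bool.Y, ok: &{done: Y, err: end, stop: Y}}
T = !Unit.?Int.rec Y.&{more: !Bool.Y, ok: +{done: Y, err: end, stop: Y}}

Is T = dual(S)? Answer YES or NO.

?Unit vs !Unit  ✓
  !Int vs ?Int  ✓
    rec Y vs rec Y  ✓ (rec unchanged)
      +{more,ok} vs &{more,ok}  ✓ same labels
        case more:
          ?Bool vs !Bool  ✓
            Y vs Y  ✓
        case ok:
          &{done,err,stop} vs +{done,err,stop}  ✓ same labels
            case done:
              Y vs Y  ✓
            case err:
              end vs end  ✓
            case stop:
              Y vs Y  ✓

YES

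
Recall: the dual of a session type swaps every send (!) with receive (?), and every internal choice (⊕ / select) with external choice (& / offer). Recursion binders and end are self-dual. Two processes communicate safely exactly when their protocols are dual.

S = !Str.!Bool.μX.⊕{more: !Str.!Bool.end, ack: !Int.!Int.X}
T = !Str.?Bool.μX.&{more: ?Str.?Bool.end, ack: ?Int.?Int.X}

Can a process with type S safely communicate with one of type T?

!Str vs !Str  ✗ same direction on both sides — not dual

NO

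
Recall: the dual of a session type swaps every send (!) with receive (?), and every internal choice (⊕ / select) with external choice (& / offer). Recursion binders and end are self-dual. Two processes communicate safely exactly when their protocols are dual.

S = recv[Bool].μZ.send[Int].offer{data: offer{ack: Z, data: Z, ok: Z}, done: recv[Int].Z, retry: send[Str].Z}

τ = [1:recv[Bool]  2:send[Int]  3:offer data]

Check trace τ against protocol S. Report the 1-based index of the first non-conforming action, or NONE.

@1 recv[Bool]  ok  cont: μZ.…
@2 send[Int]  ok  cont: offer{data: offer{ack: μZ.…, data: μZ.…, ok: μZ.…}, done: recv[Int].μZ.…, retry: send[Str].μZ.…}
@3 offer data  ok  cont: offer{ack: μZ.…, data: μZ.…, ok: μZ.…}
all 3 steps conform

NONE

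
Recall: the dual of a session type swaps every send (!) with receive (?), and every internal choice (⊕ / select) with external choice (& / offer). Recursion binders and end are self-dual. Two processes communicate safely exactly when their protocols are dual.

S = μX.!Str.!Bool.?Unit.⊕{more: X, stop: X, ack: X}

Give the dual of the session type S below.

μX.?Str.?Bool.!Unit.&{more: X, stop: X, ack: X}

μX = μX  (binder kept)
  !Str = ?Str
    !Bool = ?Bool
      ?Unit = !Unit
        ⊕{more,stop,ack} = &{more,stop,ack}  (select→offer)
          case more:
            X ↦ X
          case stop:
            X ↦ X
          case ack:
            X ↦ X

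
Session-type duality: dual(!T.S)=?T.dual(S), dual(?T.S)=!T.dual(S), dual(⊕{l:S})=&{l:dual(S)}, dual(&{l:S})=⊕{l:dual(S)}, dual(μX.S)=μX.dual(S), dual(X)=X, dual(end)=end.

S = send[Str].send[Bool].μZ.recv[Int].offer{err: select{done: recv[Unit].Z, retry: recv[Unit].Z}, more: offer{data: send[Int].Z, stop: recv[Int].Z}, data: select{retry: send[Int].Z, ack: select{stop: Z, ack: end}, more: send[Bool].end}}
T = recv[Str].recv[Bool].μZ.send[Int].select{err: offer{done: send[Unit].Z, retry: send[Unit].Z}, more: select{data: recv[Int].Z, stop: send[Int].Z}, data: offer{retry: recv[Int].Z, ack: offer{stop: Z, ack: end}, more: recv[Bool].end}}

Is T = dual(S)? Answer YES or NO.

YES

send[Str] ‖ recv[Str]  ✓
  send[Bool] ‖ recv[Bool]  ✓
    μZ ‖ μZ  ✓ (binder kept)
      recv[Int] ‖ send[Int]  ✓
        offer{err,more,data} ‖ select{err,more,data}  ✓ same labels
          [err]
            select{done,retry} ‖ offer{done,retry}  ✓ same labels
              [done]
                recv[Unit] ‖ send[Unit]  ✓
                  Z ‖ Z  ✓
              [retry]
                recv[Unit] ‖ send[Unit]  ✓
                  Z ‖ Z  ✓
          [more]
            offer{data,stop} ‖ select{data,stop}  ✓ same labels
              [data]
                send[Int] ‖ recv[Int]  ✓
                  Z ‖ Z  ✓
              [stop]
                recv[Int] ‖ send[Int]  ✓
                  Z ‖ Z  ✓
          [data]
            select{retry,ack,more} ‖ offer{retry,ack,more}  ✓ same labels
              [retry]
                send[Int] ‖ recv[Int]  ✓
                  Z ‖ Z  ✓
              [ack]
                select{stop,ack} ‖ offer{stop,ack}  ✓ same labels
                  [stop]
                    Z ‖ Z  ✓
                  [ack]
                    end ‖ end  ✓
              [more]
                send[Bool] ‖ recv[Bool]  ✓
                  end ‖ end  ✓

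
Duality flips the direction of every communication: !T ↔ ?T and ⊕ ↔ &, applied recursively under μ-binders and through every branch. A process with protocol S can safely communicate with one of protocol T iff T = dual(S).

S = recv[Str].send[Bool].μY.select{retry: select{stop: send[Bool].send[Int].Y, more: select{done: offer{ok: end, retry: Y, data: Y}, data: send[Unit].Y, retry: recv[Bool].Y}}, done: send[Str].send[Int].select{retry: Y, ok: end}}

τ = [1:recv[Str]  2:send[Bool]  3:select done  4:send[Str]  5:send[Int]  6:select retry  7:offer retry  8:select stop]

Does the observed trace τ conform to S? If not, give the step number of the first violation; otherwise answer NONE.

step 1: recv[Str]  ✓  residual = send[Bool].μY.…
step 2: send[Bool]  ✓  residual = μY.…
step 3: select done  ✓  residual = send[Str].send[Int].select{retry: μY.…, ok: end}
step 4: send[Str]  ✓  residual = send[Int].select{retry: μY.…, ok: end}
step 5: send[Int]  ✓  residual = select{retry: μY.…, ok: end}
step 6: select retry  ✓  residual = μY.…
step 7: got offer retry, protocol expects select retry or select done  ✗

7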